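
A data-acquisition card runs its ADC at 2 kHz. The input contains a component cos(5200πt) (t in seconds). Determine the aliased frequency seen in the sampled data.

0.6 kHz

ω = 5200π rad/s → f = ω/(2π) = 2600 Hz = 2.6 kHz.
2.6 kHz mod fs = 0.6 kHz.
0.6 kHz ≤ fs/2 = 1 kHz, appears at 0.6 kHz.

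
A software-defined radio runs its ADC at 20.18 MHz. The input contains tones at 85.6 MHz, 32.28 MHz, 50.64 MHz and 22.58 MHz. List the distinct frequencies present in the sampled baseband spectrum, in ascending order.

2.4 MHz, 4.88 MHz, 8.08 MHz, 9.9 MHz

fs/2 = 10.09 MHz.
85.6 MHz mod fs = 4.88 MHz.
4.88 MHz ≤ fs/2 = 10.09 MHz, appears at 4.88 MHz.
32.28 MHz mod fs = 12.1 MHz.
12.1 MHz > fs/2 = 10.09 MHz, folds to fs − 12.1 MHz = 8.08 MHz.
50.64 MHz mod fs = 10.28 MHz.
10.28 MHz > fs/2 = 10.09 MHz, folds to fs − 10.28 MHz = 9.9 MHz.
22.58 MHz mod fs = 2.4 MHz.
2.4 MHz ≤ fs/2 = 10.09 MHz, appears at 2.4 MHz.
Distinct values: {2.4 MHz, 4.88 MHz, 8.08 MHz, 9.9 MHz}.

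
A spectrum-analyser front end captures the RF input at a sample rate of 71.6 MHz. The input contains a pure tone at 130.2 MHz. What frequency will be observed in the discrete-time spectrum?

13 MHz

130.2 MHz mod fs = 58.6 MHz.
58.6 MHz > fs/2 = 35.8 MHz, folds to fs − 58.6 MHz = 13 MHz.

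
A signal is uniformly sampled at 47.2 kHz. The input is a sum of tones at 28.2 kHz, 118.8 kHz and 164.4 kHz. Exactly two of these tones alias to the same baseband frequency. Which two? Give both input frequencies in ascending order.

fs/2 = 23.6 kHz.
28.2 kHz > fs/2 = 23.6 kHz, folds to fs − 28.2 kHz = 19 kHz.
118.8 kHz mod fs = 24.4 kHz.
24.4 kHz > fs/2 = 23.6 kHz, folds to fs − 24.4 kHz = 22.8 kHz.
164.4 kHz mod fs = 22.8 kHz.
22.8 kHz ≤ fs/2 = 23.6 kHz, appears at 22.8 kHz.
118.8 kHz and 164.4 kHz both map to 22.8 kHz.

118.8 kHz, 164.4 kHz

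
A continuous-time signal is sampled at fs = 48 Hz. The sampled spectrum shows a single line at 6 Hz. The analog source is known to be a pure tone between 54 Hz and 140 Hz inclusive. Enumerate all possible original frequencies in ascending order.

Frequencies that alias to 6 Hz are k·fs ± 6 Hz for integer k ≥ 0.
k=0: 6 Hz.
k=1: 42 Hz, 54 Hz.
k=2: 90 Hz, 102 Hz.
k=3: 138 Hz, 150 Hz.
k=4: 186 Hz, 198 Hz.
Within [54 Hz, 140 Hz]: 54 Hz, 90 Hz, 102 Hz, 138 Hz.

54 Hz, 90 Hz, 102 Hz, 138 Hz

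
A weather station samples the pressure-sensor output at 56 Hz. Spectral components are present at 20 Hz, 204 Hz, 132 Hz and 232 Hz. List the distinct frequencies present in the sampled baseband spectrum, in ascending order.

8 Hz, 20 Hz

fs/2 = 28 Hz.
20 Hz ≤ fs/2 = 28 Hz, passes unchanged.
204 Hz mod fs = 36 Hz.
36 Hz > fs/2 = 28 Hz, folds to fs − 36 Hz = 20 Hz.
132 Hz mod fs = 20 Hz.
20 Hz ≤ fs/2 = 28 Hz, appears at 20 Hz.
232 Hz mod fs = 8 Hz.
8 Hz ≤ fs/2 = 28 Hz, appears at 8 Hz.
Distinct values: {8 Hz, 20 Hz}.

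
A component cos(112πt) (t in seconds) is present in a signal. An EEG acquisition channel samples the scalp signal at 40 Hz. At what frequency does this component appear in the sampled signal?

ω = 112π rad/s → f = ω/(2π) = 56 Hz.
56 Hz mod fs = 16 Hz.
16 Hz ≤ fs/2 = 20 Hz, appears at 16 Hz.

16 Hz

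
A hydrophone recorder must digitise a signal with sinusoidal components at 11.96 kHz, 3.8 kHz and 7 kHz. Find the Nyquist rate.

23.92 kHz

Highest-frequency component: 11.96 kHz.
Nyquist rate = 2 × 11.96 kHz = 23.92 kHz.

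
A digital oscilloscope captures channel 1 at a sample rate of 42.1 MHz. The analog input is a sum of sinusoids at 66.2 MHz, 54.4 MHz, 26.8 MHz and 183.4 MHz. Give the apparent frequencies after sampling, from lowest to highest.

fs/2 = 21.05 MHz.
66.2 MHz mod fs = 24.1 MHz.
24.1 MHz > fs/2 = 21.05 MHz, folds to fs − 24.1 MHz = 18 MHz.
54.4 MHz mod fs = 12.3 MHz.
12.3 MHz ≤ fs/2 = 21.05 MHz, appears at 12.3 MHz.
26.8 MHz > fs/2 = 21.05 MHz, folds to fs − 26.8 MHz = 15.3 MHz.
183.4 MHz mod fs = 15 MHz.
15 MHz ≤ fs/2 = 21.05 MHz, appears at 15 MHz.
Distinct values: {12.3 MHz, 15 MHz, 15.3 MHz, 18 MHz}.

12.3 MHz, 15 MHz, 15.3 MHz, 18 MHz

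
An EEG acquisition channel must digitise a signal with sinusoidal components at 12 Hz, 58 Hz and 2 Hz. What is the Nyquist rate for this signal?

116 Hz

Highest-frequency component: 58 Hz.
Nyquist rate = 2 × 58 Hz = 116 Hz.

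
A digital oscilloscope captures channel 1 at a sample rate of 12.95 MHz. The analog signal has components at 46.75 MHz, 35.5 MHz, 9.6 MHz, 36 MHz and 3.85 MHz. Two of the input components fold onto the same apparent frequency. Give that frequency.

fs/2 = 6.475 MHz.
46.75 MHz mod fs = 7.9 MHz.
7.9 MHz > fs/2 = 6.475 MHz, folds to fs − 7.9 MHz = 5.05 MHz.
35.5 MHz mod fs = 9.6 MHz.
9.6 MHz > fs/2 = 6.475 MHz, folds to fs − 9.6 MHz = 3.35 MHz.
9.6 MHz > fs/2 = 6.475 MHz, folds to fs − 9.6 MHz = 3.35 MHz.
36 MHz mod fs = 10.1 MHz.
10.1 MHz > fs/2 = 6.475 MHz, folds to fs − 10.1 MHz = 2.85 MHz.
3.85 MHz ≤ fs/2 = 6.475 MHz, passes unchanged.
9.6 MHz and 35.5 MHz both map to 3.35 MHz.

3.35 MHz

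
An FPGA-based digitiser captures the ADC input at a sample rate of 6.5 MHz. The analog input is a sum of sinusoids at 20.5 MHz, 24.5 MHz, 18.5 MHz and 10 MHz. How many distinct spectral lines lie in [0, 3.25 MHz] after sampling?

3

fs/2 = 3.25 MHz.
20.5 MHz mod fs = 1 MHz.
1 MHz ≤ fs/2 = 3.25 MHz, appears at 1 MHz.
24.5 MHz mod fs = 5 MHz.
5 MHz > fs/2 = 3.25 MHz, folds to fs − 5 MHz = 1.5 MHz.
18.5 MHz mod fs = 5.5 MHz.
5.5 MHz > fs/2 = 3.25 MHz, folds to fs − 5.5 MHz = 1 MHz.
10 MHz mod fs = 3.5 MHz.
3.5 MHz > fs/2 = 3.25 MHz, folds to fs − 3.5 MHz = 3 MHz.
Distinct values: {1 MHz, 1.5 MHz, 3 MHz} → 3.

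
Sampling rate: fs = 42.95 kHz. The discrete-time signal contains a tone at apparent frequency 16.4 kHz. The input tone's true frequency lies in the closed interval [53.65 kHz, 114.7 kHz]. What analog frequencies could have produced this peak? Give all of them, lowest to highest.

59.35 kHz, 69.5 kHz, 102.3 kHz, 112.45 kHz

Frequencies that alias to 16.4 kHz are k·fs ± 16.4 kHz for integer k ≥ 0.
k=0: 16.4 kHz.
k=1: 26.55 kHz, 59.35 kHz.
k=2: 69.5 kHz, 102.3 kHz.
k=3: 112.45 kHz, 145.25 kHz.
k=4: 155.4 kHz, 188.2 kHz.
Within [53.65 kHz, 114.7 kHz]: 59.35 kHz, 69.5 kHz, 102.3 kHz, 112.45 kHz.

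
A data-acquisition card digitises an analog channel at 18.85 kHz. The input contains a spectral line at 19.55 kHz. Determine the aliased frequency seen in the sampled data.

0.7 kHz

19.55 kHz mod fs = 0.7 kHz.
0.7 kHz ≤ fs/2 = 9.425 kHz, appears at 0.7 kHz.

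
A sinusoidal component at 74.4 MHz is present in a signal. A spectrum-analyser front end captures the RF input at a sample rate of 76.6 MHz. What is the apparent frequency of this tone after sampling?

74.4 MHz > fs/2 = 38.3 MHz, folds to fs − 74.4 MHz = 2.2 MHz.

2.2 MHz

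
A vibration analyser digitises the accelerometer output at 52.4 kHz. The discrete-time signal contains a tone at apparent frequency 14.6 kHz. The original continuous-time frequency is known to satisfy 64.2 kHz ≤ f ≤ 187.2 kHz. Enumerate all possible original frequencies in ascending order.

67 kHz, 90.2 kHz, 119.4 kHz, 142.6 kHz, 171.8 kHz

Frequencies that alias to 14.6 kHz are k·fs ± 14.6 kHz for integer k ≥ 0.
k=0: 14.6 kHz.
k=1: 37.8 kHz, 67 kHz.
k=2: 90.2 kHz, 119.4 kHz.
k=3: 142.6 kHz, 171.8 kHz.
k=4: 195 kHz, 224.2 kHz.
Within [64.2 kHz, 187.2 kHz]: 67 kHz, 90.2 kHz, 119.4 kHz, 142.6 kHz, 171.8 kHz.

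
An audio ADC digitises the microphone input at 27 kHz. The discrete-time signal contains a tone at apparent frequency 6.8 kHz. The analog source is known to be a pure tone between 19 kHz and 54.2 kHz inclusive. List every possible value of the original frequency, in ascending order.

20.2 kHz, 33.8 kHz, 47.2 kHz

Frequencies that alias to 6.8 kHz are k·fs ± 6.8 kHz for integer k ≥ 0.
k=0: 6.8 kHz.
k=1: 20.2 kHz, 33.8 kHz.
k=2: 47.2 kHz, 60.8 kHz.
k=3: 74.2 kHz, 87.8 kHz.
Within [19 kHz, 54.2 kHz]: 20.2 kHz, 33.8 kHz, 47.2 kHz.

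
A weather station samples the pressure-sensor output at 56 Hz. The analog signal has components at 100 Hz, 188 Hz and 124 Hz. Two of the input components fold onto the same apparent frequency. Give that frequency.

12 Hz

fs/2 = 28 Hz.
100 Hz mod fs = 44 Hz.
44 Hz > fs/2 = 28 Hz, folds to fs − 44 Hz = 12 Hz.
188 Hz mod fs = 20 Hz.
20 Hz ≤ fs/2 = 28 Hz, appears at 20 Hz.
124 Hz mod fs = 12 Hz.
12 Hz ≤ fs/2 = 28 Hz, appears at 12 Hz.
100 Hz and 124 Hz both map to 12 Hz.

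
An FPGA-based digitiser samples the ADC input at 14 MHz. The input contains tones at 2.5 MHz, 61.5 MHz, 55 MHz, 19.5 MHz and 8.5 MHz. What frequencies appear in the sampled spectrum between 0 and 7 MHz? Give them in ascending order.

1 MHz, 2.5 MHz, 5.5 MHz

fs/2 = 7 MHz.
2.5 MHz ≤ fs/2 = 7 MHz, passes unchanged.
61.5 MHz mod fs = 5.5 MHz.
5.5 MHz ≤ fs/2 = 7 MHz, appears at 5.5 MHz.
55 MHz mod fs = 13 MHz.
13 MHz > fs/2 = 7 MHz, folds to fs − 13 MHz = 1 MHz.
19.5 MHz mod fs = 5.5 MHz.
5.5 MHz ≤ fs/2 = 7 MHz, appears at 5.5 MHz.
8.5 MHz > fs/2 = 7 MHz, folds to fs − 8.5 MHz = 5.5 MHz.
Distinct values: {1 MHz, 2.5 MHz, 5.5 MHz}.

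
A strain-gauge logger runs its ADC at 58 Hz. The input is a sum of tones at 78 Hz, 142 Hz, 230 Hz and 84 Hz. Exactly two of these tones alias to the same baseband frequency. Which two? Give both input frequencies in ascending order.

84 Hz, 142 Hz

fs/2 = 29 Hz.
78 Hz mod fs = 20 Hz.
20 Hz ≤ fs/2 = 29 Hz, appears at 20 Hz.
142 Hz mod fs = 26 Hz.
26 Hz ≤ fs/2 = 29 Hz, appears at 26 Hz.
230 Hz mod fs = 56 Hz.
56 Hz > fs/2 = 29 Hz, folds to fs − 56 Hz = 2 Hz.
84 Hz mod fs = 26 Hz.
26 Hz ≤ fs/2 = 29 Hz, appears at 26 Hz.
84 Hz and 142 Hz both map to 26 Hz.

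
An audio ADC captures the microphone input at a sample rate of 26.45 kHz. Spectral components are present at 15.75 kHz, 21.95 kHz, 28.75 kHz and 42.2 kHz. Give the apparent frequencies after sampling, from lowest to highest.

2.3 kHz, 4.5 kHz, 10.7 kHz

fs/2 = 13.225 kHz.
15.75 kHz > fs/2 = 13.225 kHz, folds to fs − 15.75 kHz = 10.7 kHz.
21.95 kHz > fs/2 = 13.225 kHz, folds to fs − 21.95 kHz = 4.5 kHz.
28.75 kHz mod fs = 2.3 kHz.
2.3 kHz ≤ fs/2 = 13.225 kHz, appears at 2.3 kHz.
42.2 kHz mod fs = 15.75 kHz.
15.75 kHz > fs/2 = 13.225 kHz, folds to fs − 15.75 kHz = 10.7 kHz.
Distinct values: {2.3 kHz, 4.5 kHz, 10.7 kHz}.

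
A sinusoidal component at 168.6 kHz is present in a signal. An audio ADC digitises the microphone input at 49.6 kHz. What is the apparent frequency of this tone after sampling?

168.6 kHz mod fs = 19.8 kHz.
19.8 kHz ≤ fs/2 = 24.8 kHz, appears at 19.8 kHz.

19.8 kHz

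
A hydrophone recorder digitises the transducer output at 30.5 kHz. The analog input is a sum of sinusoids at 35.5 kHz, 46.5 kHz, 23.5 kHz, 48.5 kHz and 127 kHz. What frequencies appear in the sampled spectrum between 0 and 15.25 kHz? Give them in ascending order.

5 kHz, 7 kHz, 12.5 kHz, 14.5 kHz

fs/2 = 15.25 kHz.
35.5 kHz mod fs = 5 kHz.
5 kHz ≤ fs/2 = 15.25 kHz, appears at 5 kHz.
46.5 kHz mod fs = 16 kHz.
16 kHz > fs/2 = 15.25 kHz, folds to fs − 16 kHz = 14.5 kHz.
23.5 kHz > fs/2 = 15.25 kHz, folds to fs − 23.5 kHz = 7 kHz.
48.5 kHz mod fs = 18 kHz.
18 kHz > fs/2 = 15.25 kHz, folds to fs − 18 kHz = 12.5 kHz.
127 kHz mod fs = 5 kHz.
5 kHz ≤ fs/2 = 15.25 kHz, appears at 5 kHz.
Distinct values: {5 kHz, 7 kHz, 12.5 kHz, 14.5 kHz}.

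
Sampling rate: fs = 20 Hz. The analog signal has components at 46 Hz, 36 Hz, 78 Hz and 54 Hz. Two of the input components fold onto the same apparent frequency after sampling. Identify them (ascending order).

46 Hz, 54 Hz

fs/2 = 10 Hz.
46 Hz mod fs = 6 Hz.
6 Hz ≤ fs/2 = 10 Hz, appears at 6 Hz.
36 Hz mod fs = 16 Hz.
16 Hz > fs/2 = 10 Hz, folds to fs − 16 Hz = 4 Hz.
78 Hz mod fs = 18 Hz.
18 Hz > fs/2 = 10 Hz, folds to fs − 18 Hz = 2 Hz.
54 Hz mod fs = 14 Hz.
14 Hz > fs/2 = 10 Hz, folds to fs − 14 Hz = 6 Hz.
46 Hz and 54 Hz both map to 6 Hz.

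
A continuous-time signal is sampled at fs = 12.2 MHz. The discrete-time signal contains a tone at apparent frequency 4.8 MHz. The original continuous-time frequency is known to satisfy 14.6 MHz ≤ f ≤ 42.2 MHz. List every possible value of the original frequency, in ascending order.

17 MHz, 19.6 MHz, 29.2 MHz, 31.8 MHz, 41.4 MHz

Frequencies that alias to 4.8 MHz are k·fs ± 4.8 MHz for integer k ≥ 0.
k=0: 4.8 MHz.
k=1: 7.4 MHz, 17 MHz.
k=2: 19.6 MHz, 29.2 MHz.
k=3: 31.8 MHz, 41.4 MHz.
k=4: 44 MHz, 53.6 MHz.
Within [14.6 MHz, 42.2 MHz]: 17 MHz, 19.6 MHz, 29.2 MHz, 31.8 MHz, 41.4 MHz.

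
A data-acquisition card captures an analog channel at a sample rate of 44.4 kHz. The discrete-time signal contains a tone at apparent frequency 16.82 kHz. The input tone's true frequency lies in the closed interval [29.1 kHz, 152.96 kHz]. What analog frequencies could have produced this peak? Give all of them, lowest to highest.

61.22 kHz, 71.98 kHz, 105.62 kHz, 116.38 kHz, 150.02 kHz

Frequencies that alias to 16.82 kHz are k·fs ± 16.82 kHz for integer k ≥ 0.
k=0: 16.82 kHz.
k=1: 27.58 kHz, 61.22 kHz.
k=2: 71.98 kHz, 105.62 kHz.
k=3: 116.38 kHz, 150.02 kHz.
k=4: 160.78 kHz, 194.42 kHz.
Within [29.1 kHz, 152.96 kHz]: 61.22 kHz, 71.98 kHz, 105.62 kHz, 116.38 kHz, 150.02 kHz.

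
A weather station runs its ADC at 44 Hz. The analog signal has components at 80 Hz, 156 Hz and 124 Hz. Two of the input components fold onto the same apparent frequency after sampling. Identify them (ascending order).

80 Hz, 124 Hz

fs/2 = 22 Hz.
80 Hz mod fs = 36 Hz.
36 Hz > fs/2 = 22 Hz, folds to fs − 36 Hz = 8 Hz.
156 Hz mod fs = 24 Hz.
24 Hz > fs/2 = 22 Hz, folds to fs − 24 Hz = 20 Hz.
124 Hz mod fs = 36 Hz.
36 Hz > fs/2 = 22 Hz, folds to fs − 36 Hz = 8 Hz.
80 Hz and 124 Hz both map to 8 Hz.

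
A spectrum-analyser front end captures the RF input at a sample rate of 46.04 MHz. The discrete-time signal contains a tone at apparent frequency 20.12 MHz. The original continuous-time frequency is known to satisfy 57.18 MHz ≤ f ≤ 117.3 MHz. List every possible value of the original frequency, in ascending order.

66.16 MHz, 71.96 MHz, 112.2 MHz

Frequencies that alias to 20.12 MHz are k·fs ± 20.12 MHz for integer k ≥ 0.
k=0: 20.12 MHz.
k=1: 25.92 MHz, 66.16 MHz.
k=2: 71.96 MHz, 112.2 MHz.
k=3: 118 MHz, 158.24 MHz.
Within [57.18 MHz, 117.3 MHz]: 66.16 MHz, 71.96 MHz, 112.2 MHz.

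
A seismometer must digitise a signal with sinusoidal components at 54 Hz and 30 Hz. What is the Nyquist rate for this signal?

Highest-frequency component: 54 Hz.
Nyquist rate = 2 × 54 Hz = 108 Hz.

108 Hz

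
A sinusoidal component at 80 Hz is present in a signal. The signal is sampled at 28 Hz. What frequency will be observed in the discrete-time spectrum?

80 Hz mod fs = 24 Hz.
24 Hz > fs/2 = 14 Hz, folds to fs − 24 Hz = 4 Hz.

4 Hz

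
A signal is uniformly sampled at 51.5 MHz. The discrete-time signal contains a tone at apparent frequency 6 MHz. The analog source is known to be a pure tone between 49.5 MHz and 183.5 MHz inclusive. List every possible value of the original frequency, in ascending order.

57.5 MHz, 97 MHz, 109 MHz, 148.5 MHz, 160.5 MHz

Frequencies that alias to 6 MHz are k·fs ± 6 MHz for integer k ≥ 0.
k=0: 6 MHz.
k=1: 45.5 MHz, 57.5 MHz.
k=2: 97 MHz, 109 MHz.
k=3: 148.5 MHz, 160.5 MHz.
k=4: 200 MHz, 212 MHz.
Within [49.5 MHz, 183.5 MHz]: 57.5 MHz, 97 MHz, 109 MHz, 148.5 MHz, 160.5 MHz.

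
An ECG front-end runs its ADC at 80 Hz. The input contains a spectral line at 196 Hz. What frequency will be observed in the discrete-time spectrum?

36 Hz

196 Hz mod fs = 36 Hz.
36 Hz ≤ fs/2 = 40 Hz, appears at 36 Hz.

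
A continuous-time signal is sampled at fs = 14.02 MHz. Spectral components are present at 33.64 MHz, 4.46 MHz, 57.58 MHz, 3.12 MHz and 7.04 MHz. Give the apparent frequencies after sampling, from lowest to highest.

1.5 MHz, 3.12 MHz, 4.46 MHz, 5.6 MHz, 6.98 MHz

fs/2 = 7.01 MHz.
33.64 MHz mod fs = 5.6 MHz.
5.6 MHz ≤ fs/2 = 7.01 MHz, appears at 5.6 MHz.
4.46 MHz ≤ fs/2 = 7.01 MHz, passes unchanged.
57.58 MHz mod fs = 1.5 MHz.
1.5 MHz ≤ fs/2 = 7.01 MHz, appears at 1.5 MHz.
3.12 MHz ≤ fs/2 = 7.01 MHz, passes unchanged.
7.04 MHz > fs/2 = 7.01 MHz, folds to fs − 7.04 MHz = 6.98 MHz.
Distinct values: {1.5 MHz, 3.12 MHz, 4.46 MHz, 5.6 MHz, 6.98 MHz}.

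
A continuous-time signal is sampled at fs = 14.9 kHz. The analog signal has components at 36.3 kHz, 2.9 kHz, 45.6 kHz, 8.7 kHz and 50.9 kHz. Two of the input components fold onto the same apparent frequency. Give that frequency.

6.2 kHz

fs/2 = 7.45 kHz.
36.3 kHz mod fs = 6.5 kHz.
6.5 kHz ≤ fs/2 = 7.45 kHz, appears at 6.5 kHz.
2.9 kHz ≤ fs/2 = 7.45 kHz, passes unchanged.
45.6 kHz mod fs = 0.9 kHz.
0.9 kHz ≤ fs/2 = 7.45 kHz, appears at 0.9 kHz.
8.7 kHz > fs/2 = 7.45 kHz, folds to fs − 8.7 kHz = 6.2 kHz.
50.9 kHz mod fs = 6.2 kHz.
6.2 kHz ≤ fs/2 = 7.45 kHz, appears at 6.2 kHz.
8.7 kHz and 50.9 kHz both map to 6.2 kHz.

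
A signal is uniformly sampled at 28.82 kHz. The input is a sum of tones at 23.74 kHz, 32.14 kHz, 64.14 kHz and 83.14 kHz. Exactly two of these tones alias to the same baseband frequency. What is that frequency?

3.32 kHz

fs/2 = 14.41 kHz.
23.74 kHz > fs/2 = 14.41 kHz, folds to fs − 23.74 kHz = 5.08 kHz.
32.14 kHz mod fs = 3.32 kHz.
3.32 kHz ≤ fs/2 = 14.41 kHz, appears at 3.32 kHz.
64.14 kHz mod fs = 6.5 kHz.
6.5 kHz ≤ fs/2 = 14.41 kHz, appears at 6.5 kHz.
83.14 kHz mod fs = 25.5 kHz.
25.5 kHz > fs/2 = 14.41 kHz, folds to fs − 25.5 kHz = 3.32 kHz.
32.14 kHz and 83.14 kHz both map to 3.32 kHz.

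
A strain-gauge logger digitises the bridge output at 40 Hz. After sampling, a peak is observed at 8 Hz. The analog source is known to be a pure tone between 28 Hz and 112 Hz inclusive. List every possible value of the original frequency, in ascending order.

Frequencies that alias to 8 Hz are k·fs ± 8 Hz for integer k ≥ 0.
k=0: 8 Hz.
k=1: 32 Hz, 48 Hz.
k=2: 72 Hz, 88 Hz.
k=3: 112 Hz, 128 Hz.
k=4: 152 Hz, 168 Hz.
Within [28 Hz, 112 Hz]: 32 Hz, 48 Hz, 72 Hz, 88 Hz, 112 Hz.

32 Hz, 48 Hz, 72 Hz, 88 Hz, 112 Hz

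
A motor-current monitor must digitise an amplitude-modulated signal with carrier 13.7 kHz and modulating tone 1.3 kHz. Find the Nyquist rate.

AM sidebands sit at fc ± fm = 12.4 kHz and 15 kHz.
Highest-frequency component: 15 kHz.
Nyquist rate = 2 × 15 kHz = 30 kHz.

30 kHz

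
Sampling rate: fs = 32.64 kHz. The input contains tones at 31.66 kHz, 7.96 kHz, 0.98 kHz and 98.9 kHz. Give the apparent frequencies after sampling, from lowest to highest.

0.98 kHz, 7.96 kHz

fs/2 = 16.32 kHz.
31.66 kHz > fs/2 = 16.32 kHz, folds to fs − 31.66 kHz = 0.98 kHz.
7.96 kHz ≤ fs/2 = 16.32 kHz, passes unchanged.
0.98 kHz ≤ fs/2 = 16.32 kHz, passes unchanged.
98.9 kHz mod fs = 0.98 kHz.
0.98 kHz ≤ fs/2 = 16.32 kHz, appears at 0.98 kHz.
Distinct values: {0.98 kHz, 7.96 kHz}.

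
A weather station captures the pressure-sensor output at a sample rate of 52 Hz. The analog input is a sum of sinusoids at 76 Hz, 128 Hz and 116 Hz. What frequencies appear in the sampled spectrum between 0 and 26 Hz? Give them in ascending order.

fs/2 = 26 Hz.
76 Hz mod fs = 24 Hz.
24 Hz ≤ fs/2 = 26 Hz, appears at 24 Hz.
128 Hz mod fs = 24 Hz.
24 Hz ≤ fs/2 = 26 Hz, appears at 24 Hz.
116 Hz mod fs = 12 Hz.
12 Hz ≤ fs/2 = 26 Hz, appears at 12 Hz.
Distinct values: {12 Hz, 24 Hz}.

12 Hz, 24 Hz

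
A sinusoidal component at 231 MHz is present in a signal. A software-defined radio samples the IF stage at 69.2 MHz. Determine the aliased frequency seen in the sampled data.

231 MHz mod fs = 23.4 MHz.
23.4 MHz ≤ fs/2 = 34.6 MHz, appears at 23.4 MHz.

23.4 MHz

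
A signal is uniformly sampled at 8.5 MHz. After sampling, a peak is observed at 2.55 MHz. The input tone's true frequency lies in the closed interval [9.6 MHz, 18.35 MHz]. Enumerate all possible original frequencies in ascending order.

11.05 MHz, 14.45 MHz

Frequencies that alias to 2.55 MHz are k·fs ± 2.55 MHz for integer k ≥ 0.
k=0: 2.55 MHz.
k=1: 5.95 MHz, 11.05 MHz.
k=2: 14.45 MHz, 19.55 MHz.
k=3: 22.95 MHz, 28.05 MHz.
Within [9.6 MHz, 18.35 MHz]: 11.05 MHz, 14.45 MHz.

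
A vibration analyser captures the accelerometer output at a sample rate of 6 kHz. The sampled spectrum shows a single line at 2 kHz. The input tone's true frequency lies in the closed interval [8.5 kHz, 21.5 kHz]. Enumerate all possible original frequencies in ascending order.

Frequencies that alias to 2 kHz are k·fs ± 2 kHz for integer k ≥ 0.
k=0: 2 kHz.
k=1: 4 kHz, 8 kHz.
k=2: 10 kHz, 14 kHz.
k=3: 16 kHz, 20 kHz.
k=4: 22 kHz, 26 kHz.
Within [8.5 kHz, 21.5 kHz]: 10 kHz, 14 kHz, 16 kHz, 20 kHz.

10 kHz, 14 kHz, 16 kHz, 20 kHz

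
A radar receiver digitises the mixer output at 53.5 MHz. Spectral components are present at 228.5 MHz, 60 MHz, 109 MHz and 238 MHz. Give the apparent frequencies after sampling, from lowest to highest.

2 MHz, 6.5 MHz, 14.5 MHz, 24 MHz

fs/2 = 26.75 MHz.
228.5 MHz mod fs = 14.5 MHz.
14.5 MHz ≤ fs/2 = 26.75 MHz, appears at 14.5 MHz.
60 MHz mod fs = 6.5 MHz.
6.5 MHz ≤ fs/2 = 26.75 MHz, appears at 6.5 MHz.
109 MHz mod fs = 2 MHz.
2 MHz ≤ fs/2 = 26.75 MHz, appears at 2 MHz.
238 MHz mod fs = 24 MHz.
24 MHz ≤ fs/2 = 26.75 MHz, appears at 24 MHz.
Distinct values: {2 MHz, 6.5 MHz, 14.5 MHz, 24 MHz}.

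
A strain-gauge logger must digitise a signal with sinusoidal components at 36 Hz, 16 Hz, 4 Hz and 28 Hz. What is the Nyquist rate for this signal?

Highest-frequency component: 36 Hz.
Nyquist rate = 2 × 36 Hz = 72 Hz.

72 Hz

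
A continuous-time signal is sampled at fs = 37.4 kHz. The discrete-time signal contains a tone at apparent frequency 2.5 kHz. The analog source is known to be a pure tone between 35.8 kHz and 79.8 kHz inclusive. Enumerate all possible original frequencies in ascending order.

Frequencies that alias to 2.5 kHz are k·fs ± 2.5 kHz for integer k ≥ 0.
k=0: 2.5 kHz.
k=1: 34.9 kHz, 39.9 kHz.
k=2: 72.3 kHz, 77.3 kHz.
k=3: 109.7 kHz, 114.7 kHz.
Within [35.8 kHz, 79.8 kHz]: 39.9 kHz, 72.3 kHz, 77.3 kHz.

39.9 kHz, 72.3 kHz, 77.3 kHz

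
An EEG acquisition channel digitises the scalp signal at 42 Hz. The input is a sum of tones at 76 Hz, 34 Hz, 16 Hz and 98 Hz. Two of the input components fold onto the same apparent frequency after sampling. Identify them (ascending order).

fs/2 = 21 Hz.
76 Hz mod fs = 34 Hz.
34 Hz > fs/2 = 21 Hz, folds to fs − 34 Hz = 8 Hz.
34 Hz > fs/2 = 21 Hz, folds to fs − 34 Hz = 8 Hz.
16 Hz ≤ fs/2 = 21 Hz, passes unchanged.
98 Hz mod fs = 14 Hz.
14 Hz ≤ fs/2 = 21 Hz, appears at 14 Hz.
34 Hz and 76 Hz both map to 8 Hz.

34 Hz, 76 Hz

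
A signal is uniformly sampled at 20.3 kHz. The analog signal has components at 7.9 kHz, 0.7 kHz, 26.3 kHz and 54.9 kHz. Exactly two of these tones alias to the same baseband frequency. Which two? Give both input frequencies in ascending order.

fs/2 = 10.15 kHz.
7.9 kHz ≤ fs/2 = 10.15 kHz, passes unchanged.
0.7 kHz ≤ fs/2 = 10.15 kHz, passes unchanged.
26.3 kHz mod fs = 6 kHz.
6 kHz ≤ fs/2 = 10.15 kHz, appears at 6 kHz.
54.9 kHz mod fs = 14.3 kHz.
14.3 kHz > fs/2 = 10.15 kHz, folds to fs − 14.3 kHz = 6 kHz.
26.3 kHz and 54.9 kHz both map to 6 kHz.

26.3 kHz, 54.9 kHz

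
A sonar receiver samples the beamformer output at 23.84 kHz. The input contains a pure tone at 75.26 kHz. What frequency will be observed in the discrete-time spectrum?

3.74 kHz

75.26 kHz mod fs = 3.74 kHz.
3.74 kHz ≤ fs/2 = 11.92 kHz, appears at 3.74 kHz.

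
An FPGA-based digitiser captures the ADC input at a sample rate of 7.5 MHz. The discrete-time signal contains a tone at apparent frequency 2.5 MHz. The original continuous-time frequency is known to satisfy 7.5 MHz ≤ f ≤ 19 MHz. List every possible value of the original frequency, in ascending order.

Frequencies that alias to 2.5 MHz are k·fs ± 2.5 MHz for integer k ≥ 0.
k=0: 2.5 MHz.
k=1: 5 MHz, 10 MHz.
k=2: 12.5 MHz, 17.5 MHz.
k=3: 20 MHz, 25 MHz.
Within [7.5 MHz, 19 MHz]: 10 MHz, 12.5 MHz, 17.5 MHz.

10 MHz, 12.5 MHz, 17.5 MHz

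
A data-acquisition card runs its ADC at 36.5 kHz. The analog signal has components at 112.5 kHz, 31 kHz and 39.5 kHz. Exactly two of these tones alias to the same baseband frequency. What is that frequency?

fs/2 = 18.25 kHz.
112.5 kHz mod fs = 3 kHz.
3 kHz ≤ fs/2 = 18.25 kHz, appears at 3 kHz.
31 kHz > fs/2 = 18.25 kHz, folds to fs − 31 kHz = 5.5 kHz.
39.5 kHz mod fs = 3 kHz.
3 kHz ≤ fs/2 = 18.25 kHz, appears at 3 kHz.
39.5 kHz and 112.5 kHz both map to 3 kHz.

3 kHz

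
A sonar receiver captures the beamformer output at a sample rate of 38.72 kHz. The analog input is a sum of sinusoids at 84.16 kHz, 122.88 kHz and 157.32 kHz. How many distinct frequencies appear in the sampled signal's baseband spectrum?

fs/2 = 19.36 kHz.
84.16 kHz mod fs = 6.72 kHz.
6.72 kHz ≤ fs/2 = 19.36 kHz, appears at 6.72 kHz.
122.88 kHz mod fs = 6.72 kHz.
6.72 kHz ≤ fs/2 = 19.36 kHz, appears at 6.72 kHz.
157.32 kHz mod fs = 2.44 kHz.
2.44 kHz ≤ fs/2 = 19.36 kHz, appears at 2.44 kHz.
Distinct values: {2.44 kHz, 6.72 kHz} → 2.

2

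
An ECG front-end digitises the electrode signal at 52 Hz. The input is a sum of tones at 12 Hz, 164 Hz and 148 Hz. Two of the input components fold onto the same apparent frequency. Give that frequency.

8 Hz

fs/2 = 26 Hz.
12 Hz ≤ fs/2 = 26 Hz, passes unchanged.
164 Hz mod fs = 8 Hz.
8 Hz ≤ fs/2 = 26 Hz, appears at 8 Hz.
148 Hz mod fs = 44 Hz.
44 Hz > fs/2 = 26 Hz, folds to fs − 44 Hz = 8 Hz.
148 Hz and 164 Hz both map to 8 Hz.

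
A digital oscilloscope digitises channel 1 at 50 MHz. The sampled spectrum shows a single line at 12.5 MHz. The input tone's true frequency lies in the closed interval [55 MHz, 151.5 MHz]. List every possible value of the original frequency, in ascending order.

Frequencies that alias to 12.5 MHz are k·fs ± 12.5 MHz for integer k ≥ 0.
k=0: 12.5 MHz.
k=1: 37.5 MHz, 62.5 MHz.
k=2: 87.5 MHz, 112.5 MHz.
k=3: 137.5 MHz, 162.5 MHz.
k=4: 187.5 MHz, 212.5 MHz.
Within [55 MHz, 151.5 MHz]: 62.5 MHz, 87.5 MHz, 112.5 MHz, 137.5 MHz.

62.5 MHz, 87.5 MHz, 112.5 MHz, 137.5 MHz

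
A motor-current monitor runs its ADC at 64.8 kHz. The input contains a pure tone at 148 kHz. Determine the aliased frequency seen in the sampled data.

18.4 kHz

148 kHz mod fs = 18.4 kHz.
18.4 kHz ≤ fs/2 = 32.4 kHz, appears at 18.4 kHz.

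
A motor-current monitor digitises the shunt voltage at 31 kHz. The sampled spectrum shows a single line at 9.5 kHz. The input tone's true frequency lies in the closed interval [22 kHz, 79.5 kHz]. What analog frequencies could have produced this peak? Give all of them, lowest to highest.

Frequencies that alias to 9.5 kHz are k·fs ± 9.5 kHz for integer k ≥ 0.
k=0: 9.5 kHz.
k=1: 21.5 kHz, 40.5 kHz.
k=2: 52.5 kHz, 71.5 kHz.
k=3: 83.5 kHz, 102.5 kHz.
Within [22 kHz, 79.5 kHz]: 40.5 kHz, 52.5 kHz, 71.5 kHz.

40.5 kHz, 52.5 kHz, 71.5 kHz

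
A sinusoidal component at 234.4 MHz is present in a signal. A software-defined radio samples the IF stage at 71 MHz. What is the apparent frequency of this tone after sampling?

234.4 MHz mod fs = 21.4 MHz.
21.4 MHz ≤ fs/2 = 35.5 MHz, appears at 21.4 MHz.

21.4 MHz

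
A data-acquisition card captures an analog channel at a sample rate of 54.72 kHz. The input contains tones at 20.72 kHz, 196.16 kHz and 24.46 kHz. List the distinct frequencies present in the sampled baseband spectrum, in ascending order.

fs/2 = 27.36 kHz.
20.72 kHz ≤ fs/2 = 27.36 kHz, passes unchanged.
196.16 kHz mod fs = 32 kHz.
32 kHz > fs/2 = 27.36 kHz, folds to fs − 32 kHz = 22.72 kHz.
24.46 kHz ≤ fs/2 = 27.36 kHz, passes unchanged.
Distinct values: {20.72 kHz, 22.72 kHz, 24.46 kHz}.

20.72 kHz, 22.72 kHz, 24.46 kHz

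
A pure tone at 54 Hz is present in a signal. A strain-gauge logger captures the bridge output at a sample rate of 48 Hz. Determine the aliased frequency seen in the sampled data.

54 Hz mod fs = 6 Hz.
6 Hz ≤ fs/2 = 24 Hz, appears at 6 Hz.

6 Hz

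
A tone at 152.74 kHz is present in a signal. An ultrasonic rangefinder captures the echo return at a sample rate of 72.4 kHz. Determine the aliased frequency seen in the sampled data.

7.94 kHz

152.74 kHz mod fs = 7.94 kHz.
7.94 kHz ≤ fs/2 = 36.2 kHz, appears at 7.94 kHz.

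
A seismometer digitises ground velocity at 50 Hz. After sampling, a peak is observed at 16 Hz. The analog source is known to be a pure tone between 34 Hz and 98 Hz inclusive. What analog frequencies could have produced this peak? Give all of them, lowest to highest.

Frequencies that alias to 16 Hz are k·fs ± 16 Hz for integer k ≥ 0.
k=0: 16 Hz.
k=1: 34 Hz, 66 Hz.
k=2: 84 Hz, 116 Hz.
k=3: 134 Hz, 166 Hz.
Within [34 Hz, 98 Hz]: 34 Hz, 66 Hz, 84 Hz.

34 Hz, 66 Hz, 84 Hz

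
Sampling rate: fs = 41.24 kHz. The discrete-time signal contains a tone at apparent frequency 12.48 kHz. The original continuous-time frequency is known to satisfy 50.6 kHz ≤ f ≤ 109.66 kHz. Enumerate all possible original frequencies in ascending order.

Frequencies that alias to 12.48 kHz are k·fs ± 12.48 kHz for integer k ≥ 0.
k=0: 12.48 kHz.
k=1: 28.76 kHz, 53.72 kHz.
k=2: 70 kHz, 94.96 kHz.
k=3: 111.24 kHz, 136.2 kHz.
Within [50.6 kHz, 109.66 kHz]: 53.72 kHz, 70 kHz, 94.96 kHz.

53.72 kHz, 70 kHz, 94.96 kHz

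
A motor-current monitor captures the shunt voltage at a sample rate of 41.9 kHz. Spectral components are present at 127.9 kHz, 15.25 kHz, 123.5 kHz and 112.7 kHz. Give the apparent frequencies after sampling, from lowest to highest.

2.2 kHz, 13 kHz, 15.25 kHz

fs/2 = 20.95 kHz.
127.9 kHz mod fs = 2.2 kHz.
2.2 kHz ≤ fs/2 = 20.95 kHz, appears at 2.2 kHz.
15.25 kHz ≤ fs/2 = 20.95 kHz, passes unchanged.
123.5 kHz mod fs = 39.7 kHz.
39.7 kHz > fs/2 = 20.95 kHz, folds to fs − 39.7 kHz = 2.2 kHz.
112.7 kHz mod fs = 28.9 kHz.
28.9 kHz > fs/2 = 20.95 kHz, folds to fs − 28.9 kHz = 13 kHz.
Distinct values: {2.2 kHz, 13 kHz, 15.25 kHz}.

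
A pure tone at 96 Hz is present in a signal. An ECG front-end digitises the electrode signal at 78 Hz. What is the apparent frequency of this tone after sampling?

96 Hz mod fs = 18 Hz.
18 Hz ≤ fs/2 = 39 Hz, appears at 18 Hz.

18 Hz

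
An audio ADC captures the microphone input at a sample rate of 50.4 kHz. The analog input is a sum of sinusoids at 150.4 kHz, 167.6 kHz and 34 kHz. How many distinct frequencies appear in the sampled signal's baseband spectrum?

fs/2 = 25.2 kHz.
150.4 kHz mod fs = 49.6 kHz.
49.6 kHz > fs/2 = 25.2 kHz, folds to fs − 49.6 kHz = 0.8 kHz.
167.6 kHz mod fs = 16.4 kHz.
16.4 kHz ≤ fs/2 = 25.2 kHz, appears at 16.4 kHz.
34 kHz > fs/2 = 25.2 kHz, folds to fs − 34 kHz = 16.4 kHz.
Distinct values: {0.8 kHz, 16.4 kHz} → 2.

2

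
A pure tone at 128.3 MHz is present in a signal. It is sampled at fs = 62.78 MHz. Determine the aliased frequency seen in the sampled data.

128.3 MHz mod fs = 2.74 MHz.
2.74 MHz ≤ fs/2 = 31.39 MHz, appears at 2.74 MHz.

2.74 MHz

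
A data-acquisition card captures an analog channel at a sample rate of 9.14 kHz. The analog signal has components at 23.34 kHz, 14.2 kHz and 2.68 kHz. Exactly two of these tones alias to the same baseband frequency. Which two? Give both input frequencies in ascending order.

14.2 kHz, 23.34 kHz

fs/2 = 4.57 kHz.
23.34 kHz mod fs = 5.06 kHz.
5.06 kHz > fs/2 = 4.57 kHz, folds to fs − 5.06 kHz = 4.08 kHz.
14.2 kHz mod fs = 5.06 kHz.
5.06 kHz > fs/2 = 4.57 kHz, folds to fs − 5.06 kHz = 4.08 kHz.
2.68 kHz ≤ fs/2 = 4.57 kHz, passes unchanged.
14.2 kHz and 23.34 kHz both map to 4.08 kHz.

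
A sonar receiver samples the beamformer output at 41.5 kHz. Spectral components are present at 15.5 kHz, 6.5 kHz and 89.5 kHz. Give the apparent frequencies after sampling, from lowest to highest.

6.5 kHz, 15.5 kHz

fs/2 = 20.75 kHz.
15.5 kHz ≤ fs/2 = 20.75 kHz, passes unchanged.
6.5 kHz ≤ fs/2 = 20.75 kHz, passes unchanged.
89.5 kHz mod fs = 6.5 kHz.
6.5 kHz ≤ fs/2 = 20.75 kHz, appears at 6.5 kHz.
Distinct values: {6.5 kHz, 15.5 kHz}.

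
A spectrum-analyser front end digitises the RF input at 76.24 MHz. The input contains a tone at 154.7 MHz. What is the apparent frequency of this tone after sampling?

154.7 MHz mod fs = 2.22 MHz.
2.22 MHz ≤ fs/2 = 38.12 MHz, appears at 2.22 MHz.

2.22 MHz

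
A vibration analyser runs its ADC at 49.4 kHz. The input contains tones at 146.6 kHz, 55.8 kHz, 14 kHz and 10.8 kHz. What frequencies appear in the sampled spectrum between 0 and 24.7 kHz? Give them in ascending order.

1.6 kHz, 6.4 kHz, 10.8 kHz, 14 kHz

fs/2 = 24.7 kHz.
146.6 kHz mod fs = 47.8 kHz.
47.8 kHz > fs/2 = 24.7 kHz, folds to fs − 47.8 kHz = 1.6 kHz.
55.8 kHz mod fs = 6.4 kHz.
6.4 kHz ≤ fs/2 = 24.7 kHz, appears at 6.4 kHz.
14 kHz ≤ fs/2 = 24.7 kHz, passes unchanged.
10.8 kHz ≤ fs/2 = 24.7 kHz, passes unchanged.
Distinct values: {1.6 kHz, 6.4 kHz, 10.8 kHz, 14 kHz}.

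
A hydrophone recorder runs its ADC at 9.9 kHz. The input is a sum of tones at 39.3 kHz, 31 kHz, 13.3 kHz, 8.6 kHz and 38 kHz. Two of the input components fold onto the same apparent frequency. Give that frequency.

1.3 kHz

fs/2 = 4.95 kHz.
39.3 kHz mod fs = 9.6 kHz.
9.6 kHz > fs/2 = 4.95 kHz, folds to fs − 9.6 kHz = 0.3 kHz.
31 kHz mod fs = 1.3 kHz.
1.3 kHz ≤ fs/2 = 4.95 kHz, appears at 1.3 kHz.
13.3 kHz mod fs = 3.4 kHz.
3.4 kHz ≤ fs/2 = 4.95 kHz, appears at 3.4 kHz.
8.6 kHz > fs/2 = 4.95 kHz, folds to fs − 8.6 kHz = 1.3 kHz.
38 kHz mod fs = 8.3 kHz.
8.3 kHz > fs/2 = 4.95 kHz, folds to fs − 8.3 kHz = 1.6 kHz.
8.6 kHz and 31 kHz both map to 1.3 kHz.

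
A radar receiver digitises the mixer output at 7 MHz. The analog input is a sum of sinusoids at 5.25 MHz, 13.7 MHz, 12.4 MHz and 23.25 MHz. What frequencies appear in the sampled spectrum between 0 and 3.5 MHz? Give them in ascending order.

0.3 MHz, 1.6 MHz, 1.75 MHz, 2.25 MHz

fs/2 = 3.5 MHz.
5.25 MHz > fs/2 = 3.5 MHz, folds to fs − 5.25 MHz = 1.75 MHz.
13.7 MHz mod fs = 6.7 MHz.
6.7 MHz > fs/2 = 3.5 MHz, folds to fs − 6.7 MHz = 0.3 MHz.
12.4 MHz mod fs = 5.4 MHz.
5.4 MHz > fs/2 = 3.5 MHz, folds to fs − 5.4 MHz = 1.6 MHz.
23.25 MHz mod fs = 2.25 MHz.
2.25 MHz ≤ fs/2 = 3.5 MHz, appears at 2.25 MHz.
Distinct values: {0.3 MHz, 1.6 MHz, 1.75 MHz, 2.25 MHz}.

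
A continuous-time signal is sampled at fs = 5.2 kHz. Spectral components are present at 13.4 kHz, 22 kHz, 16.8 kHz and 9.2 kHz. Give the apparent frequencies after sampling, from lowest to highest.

1.2 kHz, 2.2 kHz

fs/2 = 2.6 kHz.
13.4 kHz mod fs = 3 kHz.
3 kHz > fs/2 = 2.6 kHz, folds to fs − 3 kHz = 2.2 kHz.
22 kHz mod fs = 1.2 kHz.
1.2 kHz ≤ fs/2 = 2.6 kHz, appears at 1.2 kHz.
16.8 kHz mod fs = 1.2 kHz.
1.2 kHz ≤ fs/2 = 2.6 kHz, appears at 1.2 kHz.
9.2 kHz mod fs = 4 kHz.
4 kHz > fs/2 = 2.6 kHz, folds to fs − 4 kHz = 1.2 kHz.
Distinct values: {1.2 kHz, 2.2 kHz}.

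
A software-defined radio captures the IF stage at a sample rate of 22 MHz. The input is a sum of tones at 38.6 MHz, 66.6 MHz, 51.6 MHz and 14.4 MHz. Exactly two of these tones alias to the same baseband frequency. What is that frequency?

fs/2 = 11 MHz.
38.6 MHz mod fs = 16.6 MHz.
16.6 MHz > fs/2 = 11 MHz, folds to fs − 16.6 MHz = 5.4 MHz.
66.6 MHz mod fs = 0.6 MHz.
0.6 MHz ≤ fs/2 = 11 MHz, appears at 0.6 MHz.
51.6 MHz mod fs = 7.6 MHz.
7.6 MHz ≤ fs/2 = 11 MHz, appears at 7.6 MHz.
14.4 MHz > fs/2 = 11 MHz, folds to fs − 14.4 MHz = 7.6 MHz.
14.4 MHz and 51.6 MHz both map to 7.6 MHz.

7.6 MHz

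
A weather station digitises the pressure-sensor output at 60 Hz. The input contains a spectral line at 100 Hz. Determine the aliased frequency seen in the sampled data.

100 Hz mod fs = 40 Hz.
40 Hz > fs/2 = 30 Hz, folds to fs − 40 Hz = 20 Hz.

20 Hz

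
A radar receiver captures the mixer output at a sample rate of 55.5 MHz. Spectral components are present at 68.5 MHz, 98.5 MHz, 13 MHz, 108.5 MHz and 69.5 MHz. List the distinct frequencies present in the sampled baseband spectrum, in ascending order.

fs/2 = 27.75 MHz.
68.5 MHz mod fs = 13 MHz.
13 MHz ≤ fs/2 = 27.75 MHz, appears at 13 MHz.
98.5 MHz mod fs = 43 MHz.
43 MHz > fs/2 = 27.75 MHz, folds to fs − 43 MHz = 12.5 MHz.
13 MHz ≤ fs/2 = 27.75 MHz, passes unchanged.
108.5 MHz mod fs = 53 MHz.
53 MHz > fs/2 = 27.75 MHz, folds to fs − 53 MHz = 2.5 MHz.
69.5 MHz mod fs = 14 MHz.
14 MHz ≤ fs/2 = 27.75 MHz, appears at 14 MHz.
Distinct values: {2.5 MHz, 12.5 MHz, 13 MHz, 14 MHz}.

2.5 MHz, 12.5 MHz, 13 MHz, 14 MHz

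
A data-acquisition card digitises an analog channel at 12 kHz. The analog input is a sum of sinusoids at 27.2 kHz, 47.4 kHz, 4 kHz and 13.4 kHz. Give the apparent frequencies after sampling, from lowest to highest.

0.6 kHz, 1.4 kHz, 3.2 kHz, 4 kHz

fs/2 = 6 kHz.
27.2 kHz mod fs = 3.2 kHz.
3.2 kHz ≤ fs/2 = 6 kHz, appears at 3.2 kHz.
47.4 kHz mod fs = 11.4 kHz.
11.4 kHz > fs/2 = 6 kHz, folds to fs − 11.4 kHz = 0.6 kHz.
4 kHz ≤ fs/2 = 6 kHz, passes unchanged.
13.4 kHz mod fs = 1.4 kHz.
1.4 kHz ≤ fs/2 = 6 kHz, appears at 1.4 kHz.
Distinct values: {0.6 kHz, 1.4 kHz, 3.2 kHz, 4 kHz}.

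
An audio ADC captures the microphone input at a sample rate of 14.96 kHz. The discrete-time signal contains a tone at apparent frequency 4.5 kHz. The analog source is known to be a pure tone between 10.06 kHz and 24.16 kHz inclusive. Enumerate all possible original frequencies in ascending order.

10.46 kHz, 19.46 kHz

Frequencies that alias to 4.5 kHz are k·fs ± 4.5 kHz for integer k ≥ 0.
k=0: 4.5 kHz.
k=1: 10.46 kHz, 19.46 kHz.
k=2: 25.42 kHz, 34.42 kHz.
Within [10.06 kHz, 24.16 kHz]: 10.46 kHz, 19.46 kHz.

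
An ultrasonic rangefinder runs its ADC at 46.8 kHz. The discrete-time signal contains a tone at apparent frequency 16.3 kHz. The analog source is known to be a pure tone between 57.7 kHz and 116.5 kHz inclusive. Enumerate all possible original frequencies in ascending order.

63.1 kHz, 77.3 kHz, 109.9 kHz

Frequencies that alias to 16.3 kHz are k·fs ± 16.3 kHz for integer k ≥ 0.
k=0: 16.3 kHz.
k=1: 30.5 kHz, 63.1 kHz.
k=2: 77.3 kHz, 109.9 kHz.
k=3: 124.1 kHz, 156.7 kHz.
Within [57.7 kHz, 116.5 kHz]: 63.1 kHz, 77.3 kHz, 109.9 kHz.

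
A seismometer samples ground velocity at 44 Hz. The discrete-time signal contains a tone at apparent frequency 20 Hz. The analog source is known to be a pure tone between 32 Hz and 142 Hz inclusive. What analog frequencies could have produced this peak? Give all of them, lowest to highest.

64 Hz, 68 Hz, 108 Hz, 112 Hz

Frequencies that alias to 20 Hz are k·fs ± 20 Hz for integer k ≥ 0.
k=0: 20 Hz.
k=1: 24 Hz, 64 Hz.
k=2: 68 Hz, 108 Hz.
k=3: 112 Hz, 152 Hz.
k=4: 156 Hz, 196 Hz.
Within [32 Hz, 142 Hz]: 64 Hz, 68 Hz, 108 Hz, 112 Hz.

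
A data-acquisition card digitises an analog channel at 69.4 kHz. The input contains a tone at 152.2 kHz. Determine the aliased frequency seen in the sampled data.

152.2 kHz mod fs = 13.4 kHz.
13.4 kHz ≤ fs/2 = 34.7 kHz, appears at 13.4 kHz.

13.4 kHz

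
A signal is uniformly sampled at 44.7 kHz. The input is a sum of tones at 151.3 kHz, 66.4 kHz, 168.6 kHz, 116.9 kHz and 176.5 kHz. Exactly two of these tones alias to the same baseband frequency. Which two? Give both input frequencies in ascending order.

116.9 kHz, 151.3 kHz

fs/2 = 22.35 kHz.
151.3 kHz mod fs = 17.2 kHz.
17.2 kHz ≤ fs/2 = 22.35 kHz, appears at 17.2 kHz.
66.4 kHz mod fs = 21.7 kHz.
21.7 kHz ≤ fs/2 = 22.35 kHz, appears at 21.7 kHz.
168.6 kHz mod fs = 34.5 kHz.
34.5 kHz > fs/2 = 22.35 kHz, folds to fs − 34.5 kHz = 10.2 kHz.
116.9 kHz mod fs = 27.5 kHz.
27.5 kHz > fs/2 = 22.35 kHz, folds to fs − 27.5 kHz = 17.2 kHz.
176.5 kHz mod fs = 42.4 kHz.
42.4 kHz > fs/2 = 22.35 kHz, folds to fs − 42.4 kHz = 2.3 kHz.
116.9 kHz and 151.3 kHz both map to 17.2 kHz.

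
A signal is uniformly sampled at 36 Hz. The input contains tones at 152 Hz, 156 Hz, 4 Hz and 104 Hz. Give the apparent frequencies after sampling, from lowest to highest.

fs/2 = 18 Hz.
152 Hz mod fs = 8 Hz.
8 Hz ≤ fs/2 = 18 Hz, appears at 8 Hz.
156 Hz mod fs = 12 Hz.
12 Hz ≤ fs/2 = 18 Hz, appears at 12 Hz.
4 Hz ≤ fs/2 = 18 Hz, passes unchanged.
104 Hz mod fs = 32 Hz.
32 Hz > fs/2 = 18 Hz, folds to fs − 32 Hz = 4 Hz.
Distinct values: {4 Hz, 8 Hz, 12 Hz}.

4 Hz, 8 Hz, 12 Hz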